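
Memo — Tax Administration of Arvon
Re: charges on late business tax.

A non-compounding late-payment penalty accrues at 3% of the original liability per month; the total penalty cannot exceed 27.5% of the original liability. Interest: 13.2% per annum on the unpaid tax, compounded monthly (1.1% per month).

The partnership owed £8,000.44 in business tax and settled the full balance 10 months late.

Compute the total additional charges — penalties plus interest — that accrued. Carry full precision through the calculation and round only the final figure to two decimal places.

£3,125.03

Penalty (uncapped): 10 × 3% × £8,000.44 = £2,400.13…; cap = 27.5% × £8,000.44 = £2,200.12… → penalty = £2,200.12…
Interest: £8,000.44 × ((1 + 0.011)^10 − 1) = £8,000.44 × 0.1156078… = £924.9136…
Penalties + interest = £2,200.1210 + £924.9136… = £3,125.03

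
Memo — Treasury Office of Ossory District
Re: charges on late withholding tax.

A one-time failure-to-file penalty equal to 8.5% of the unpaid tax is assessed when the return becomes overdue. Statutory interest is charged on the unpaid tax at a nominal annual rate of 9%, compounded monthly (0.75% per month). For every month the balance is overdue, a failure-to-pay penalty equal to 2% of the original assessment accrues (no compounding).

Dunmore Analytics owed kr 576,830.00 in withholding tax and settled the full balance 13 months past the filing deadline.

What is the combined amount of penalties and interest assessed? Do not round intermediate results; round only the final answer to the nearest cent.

kr 257,849.04

Failure-to-file penalty: 8.5% × kr 576,830.00 = kr 49,030.55
Failure-to-pay penalty: 13 × 2% × kr 576,830.00 = kr 149,975.80
Interest: kr 576,830.00 × ((1 + 0.0075)^13 − 1) = kr 576,830.00 × 0.1020104… = kr 58,842.6875…
Penalties + interest = kr 199,006.3500 + kr 58,842.6875… = kr 257,849.04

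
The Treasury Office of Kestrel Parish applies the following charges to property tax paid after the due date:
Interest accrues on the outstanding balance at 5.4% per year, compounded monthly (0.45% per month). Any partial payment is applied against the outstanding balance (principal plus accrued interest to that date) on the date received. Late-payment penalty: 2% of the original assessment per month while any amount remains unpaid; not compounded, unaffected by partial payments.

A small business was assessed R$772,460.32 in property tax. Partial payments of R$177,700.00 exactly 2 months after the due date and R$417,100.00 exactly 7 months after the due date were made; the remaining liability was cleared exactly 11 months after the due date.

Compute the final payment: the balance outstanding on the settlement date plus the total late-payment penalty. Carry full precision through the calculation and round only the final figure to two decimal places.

R$371,824.03

Balance at month 2: R$772,460.3200 × (1 + 0.0045)^2 = R$779,428.1052…
After R$177,700.00 payment: R$779,428.1052… − R$177,700.00 = R$601,728.1052…
Balance at month 7: R$601,728.1052… × (1 + 0.0045)^5 = R$615,389.3871…
After R$417,100.00 payment: R$615,389.3871… − R$417,100.00 = R$198,289.3871…
Balance at month 11: R$198,289.3871… × (1 + 0.0045)^4 = R$201,882.7606…
Penalty: 11 × 2% × R$772,460.32 = R$169,941.27…
Final settlement = outstanding balance + penalty = R$201,882.7606… + R$169,941.27… = R$371,824.03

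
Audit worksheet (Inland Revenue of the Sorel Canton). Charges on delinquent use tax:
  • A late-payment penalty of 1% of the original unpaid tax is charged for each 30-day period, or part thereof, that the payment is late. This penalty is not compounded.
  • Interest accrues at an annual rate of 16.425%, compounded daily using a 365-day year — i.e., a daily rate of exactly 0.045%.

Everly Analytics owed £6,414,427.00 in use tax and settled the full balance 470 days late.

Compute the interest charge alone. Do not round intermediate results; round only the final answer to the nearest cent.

Interest: £6,414,427.00 × ((1 + 0.00045)^470 − 1) = £6,414,427.00 × 0.23547119… = £1,510,412.7517…

£1,510,412.75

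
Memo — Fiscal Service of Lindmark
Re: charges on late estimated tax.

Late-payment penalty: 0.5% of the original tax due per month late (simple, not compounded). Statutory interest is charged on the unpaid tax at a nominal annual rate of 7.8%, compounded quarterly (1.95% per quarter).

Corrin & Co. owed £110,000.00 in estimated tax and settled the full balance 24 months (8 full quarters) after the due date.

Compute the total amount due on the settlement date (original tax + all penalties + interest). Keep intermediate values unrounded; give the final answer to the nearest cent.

Late-payment penalty: 24 × 0.5% × £110,000.00 = £13,200.00
Interest: £110,000.00 × ((1 + 0.0195)^8 − 1) = £110,000.00 × 0.1670725… = £18,377.9765…
Total = £110,000.00 + £13,200.0000 + £18,377.9765… = £141,577.98

£141,577.98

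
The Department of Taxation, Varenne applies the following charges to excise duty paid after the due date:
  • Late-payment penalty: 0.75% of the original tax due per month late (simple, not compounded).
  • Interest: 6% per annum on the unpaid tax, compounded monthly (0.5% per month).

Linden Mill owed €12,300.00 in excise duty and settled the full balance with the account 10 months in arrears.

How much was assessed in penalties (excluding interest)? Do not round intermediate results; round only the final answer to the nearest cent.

€922.50

Late-payment penalty = 0.75% × €12,300.00 × 10 mo = €922.50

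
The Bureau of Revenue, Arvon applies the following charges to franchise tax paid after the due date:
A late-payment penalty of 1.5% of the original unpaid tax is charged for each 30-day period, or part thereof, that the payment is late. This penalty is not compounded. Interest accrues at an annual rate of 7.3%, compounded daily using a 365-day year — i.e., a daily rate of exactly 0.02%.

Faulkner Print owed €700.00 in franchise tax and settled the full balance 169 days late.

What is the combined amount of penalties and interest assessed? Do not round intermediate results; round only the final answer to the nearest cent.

€87.06

Penalty periods: ⌈169/30⌉ = 6; penalty = 6 × 1.5% × €700.00 = €63.00
Interest: €700.00 × ((1 + 0.0002)^169 − 1) = €700.00 × 0.03437421… = €24.0620…
Penalties + interest = €63.0000 + €24.0620… = €87.06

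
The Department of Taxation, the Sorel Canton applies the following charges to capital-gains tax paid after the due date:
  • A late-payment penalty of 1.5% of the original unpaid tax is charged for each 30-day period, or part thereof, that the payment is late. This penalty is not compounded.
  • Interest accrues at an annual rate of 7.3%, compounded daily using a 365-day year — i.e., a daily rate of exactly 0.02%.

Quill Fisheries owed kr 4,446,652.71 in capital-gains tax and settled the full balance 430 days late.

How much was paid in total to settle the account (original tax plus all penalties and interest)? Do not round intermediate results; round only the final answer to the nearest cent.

kr 5,846,445.45

Penalty periods: ⌈430/30⌉ = 15; penalty = 15 × 1.5% × kr 4,446,652.71 = kr 1,000,496.86…
Interest: kr 4,446,652.71 × ((1 + 0.0002)^430 − 1) = kr 4,446,652.71 × 0.08979696… = kr 399,295.8834…
Total = kr 4,446,652.71 + kr 1,000,496.8598… + kr 399,295.8834… = kr 5,846,445.45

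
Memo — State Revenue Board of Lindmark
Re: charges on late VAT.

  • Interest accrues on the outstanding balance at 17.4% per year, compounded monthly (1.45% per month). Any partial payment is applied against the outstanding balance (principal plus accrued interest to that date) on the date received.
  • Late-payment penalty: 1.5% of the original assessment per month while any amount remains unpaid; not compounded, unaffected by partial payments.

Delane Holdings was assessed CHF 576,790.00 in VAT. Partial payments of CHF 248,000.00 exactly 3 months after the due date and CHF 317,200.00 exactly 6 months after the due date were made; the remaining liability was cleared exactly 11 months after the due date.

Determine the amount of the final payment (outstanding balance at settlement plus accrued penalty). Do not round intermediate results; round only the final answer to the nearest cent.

CHF 151,782.19

Balance at month 3: CHF 576,790.0000 × (1 + 0.0145)^3 = CHF 602,245.9337…
After CHF 248,000.00 payment: CHF 602,245.9337… − CHF 248,000.00 = CHF 354,245.9337…
Balance at month 6: CHF 354,245.9337… × (1 + 0.0145)^3 = CHF 369,880.1524…
After CHF 317,200.00 payment: CHF 369,880.1524… − CHF 317,200.00 = CHF 52,680.1524…
Balance at month 11: CHF 52,680.1524… × (1 + 0.0145)^5 = CHF 56,611.8412…
Penalty: 11 × 1.5% × CHF 576,790.00 = CHF 95,170.35
Final settlement = outstanding balance + penalty = CHF 56,611.8412… + CHF 95,170.35 = CHF 151,782.19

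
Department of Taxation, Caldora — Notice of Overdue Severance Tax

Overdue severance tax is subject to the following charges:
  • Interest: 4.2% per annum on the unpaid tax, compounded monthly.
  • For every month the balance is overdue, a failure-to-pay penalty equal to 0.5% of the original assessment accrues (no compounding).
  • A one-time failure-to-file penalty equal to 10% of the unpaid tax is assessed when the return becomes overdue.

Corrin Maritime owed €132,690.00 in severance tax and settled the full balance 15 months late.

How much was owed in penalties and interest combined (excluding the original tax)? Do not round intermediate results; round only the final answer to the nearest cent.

Failure-to-file penalty: 10% × €132,690.00 = €13,269.00
Failure-to-pay penalty = 0.5% × €132,690.00 × 15 mo = €9,951.75
Interest (4.2%/yr ÷ 12 = 0.35%/month): €132,690.00 × ((1 + 0.0035)^15 − 1) = €7,139.5134…
Penalties + interest = €23,220.7500 + €7,139.5134… = €30,360.26

€30,360.26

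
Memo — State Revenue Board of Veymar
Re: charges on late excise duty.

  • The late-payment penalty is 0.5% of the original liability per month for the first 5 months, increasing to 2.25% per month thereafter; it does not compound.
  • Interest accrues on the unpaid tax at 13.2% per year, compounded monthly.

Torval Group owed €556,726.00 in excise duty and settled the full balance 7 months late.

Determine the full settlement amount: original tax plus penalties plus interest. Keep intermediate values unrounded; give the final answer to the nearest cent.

Penalty, months 1–5: 5 × 0.5% × €556,726.00 = €13,918.15
Penalty, months 6–7: 2 × 2.25% × €556,726.00 = €25,052.67
Interest (13.2%/yr ÷ 12 = 1.1%/month): €556,726.00 × ((1 + 0.011)^7 − 1) = €44,308.7650…
Total = €556,726.00 + €38,970.8200 + €44,308.7650… = €640,005.59

€640,005.59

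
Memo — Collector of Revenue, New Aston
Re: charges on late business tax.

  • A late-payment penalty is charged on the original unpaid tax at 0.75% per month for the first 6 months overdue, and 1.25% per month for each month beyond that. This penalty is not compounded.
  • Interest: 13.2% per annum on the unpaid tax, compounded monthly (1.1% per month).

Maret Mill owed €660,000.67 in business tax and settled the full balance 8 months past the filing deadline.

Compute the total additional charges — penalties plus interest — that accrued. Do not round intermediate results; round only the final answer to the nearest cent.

Penalty, months 1–6: 6 × 0.75% × €660,000.67 = €29,700.03…
Penalty, months 7–8: 2 × 1.25% × €660,000.67 = €16,500.02…
Interest: €660,000.67 × ((1 + 0.011)^8 − 1) = €660,000.67 × 0.0914636… = €60,366.0174…
Penalties + interest = €46,200.0469 + €60,366.0174… = €106,566.06

€106,566.06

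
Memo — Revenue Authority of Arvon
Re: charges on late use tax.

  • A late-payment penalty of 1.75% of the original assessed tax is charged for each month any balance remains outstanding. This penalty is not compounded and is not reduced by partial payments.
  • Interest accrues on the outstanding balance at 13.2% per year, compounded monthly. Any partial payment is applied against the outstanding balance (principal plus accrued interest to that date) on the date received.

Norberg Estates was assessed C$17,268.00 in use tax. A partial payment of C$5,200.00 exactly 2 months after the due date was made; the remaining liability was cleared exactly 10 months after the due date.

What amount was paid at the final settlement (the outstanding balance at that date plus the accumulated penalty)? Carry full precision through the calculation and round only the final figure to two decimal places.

C$16,610.61

Monthly rate = 13.2% ÷ 12 = 1.1%
Balance at month 2: C$17,268.0000 × (1 + 0.011)^2 = C$17,649.9854…
After C$5,200.00 payment: C$17,649.9854… − C$5,200.00 = C$12,449.9854…
Balance at month 10: C$12,449.9854… × (1 + 0.011)^8 = C$13,588.7055…
Penalty: 10 × 1.75% × C$17,268.00 = C$3,021.90
Final settlement = outstanding balance + penalty = C$13,588.7055… + C$3,021.90 = C$16,610.61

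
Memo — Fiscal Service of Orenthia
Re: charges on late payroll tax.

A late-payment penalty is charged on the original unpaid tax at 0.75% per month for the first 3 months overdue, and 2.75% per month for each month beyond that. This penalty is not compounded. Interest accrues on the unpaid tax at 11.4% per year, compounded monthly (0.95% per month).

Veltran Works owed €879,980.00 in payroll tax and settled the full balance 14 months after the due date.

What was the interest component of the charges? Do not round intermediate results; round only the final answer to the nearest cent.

€124,546.34

Interest: €879,980.00 × ((1 + 0.0095)^14 − 1) = €879,980.00 × 0.1415331… = €124,546.3368…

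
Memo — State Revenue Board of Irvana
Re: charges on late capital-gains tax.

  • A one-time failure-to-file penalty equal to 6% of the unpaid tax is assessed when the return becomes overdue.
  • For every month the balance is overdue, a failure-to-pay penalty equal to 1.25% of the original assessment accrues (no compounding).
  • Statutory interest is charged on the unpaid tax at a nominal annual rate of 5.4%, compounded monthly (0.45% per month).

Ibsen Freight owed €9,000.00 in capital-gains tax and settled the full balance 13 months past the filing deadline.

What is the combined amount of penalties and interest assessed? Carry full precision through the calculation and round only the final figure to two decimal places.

€2,543.45

Failure-to-file penalty: 6% × €9,000.00 = €540.00
Failure-to-pay penalty = 1.25% × €9,000.00 × 13 mo = €1,462.50
Interest: €9,000.00 × ((1 + 0.0045)^13 − 1) = €9,000.00 × 0.0601059… = €540.9527…
Penalties + interest = €2,002.5000 + €540.9527… = €2,543.45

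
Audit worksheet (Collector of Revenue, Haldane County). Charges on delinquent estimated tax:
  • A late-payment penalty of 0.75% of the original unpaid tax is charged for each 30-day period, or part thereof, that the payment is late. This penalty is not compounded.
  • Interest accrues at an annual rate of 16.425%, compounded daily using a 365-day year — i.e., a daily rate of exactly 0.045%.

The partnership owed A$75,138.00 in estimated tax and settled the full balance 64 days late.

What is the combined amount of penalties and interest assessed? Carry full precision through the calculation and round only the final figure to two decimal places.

Penalty periods: ⌈64/30⌉ = 3; penalty = 3 × 0.75% × A$75,138.00 = A$1,690.61…
Interest: A$75,138.00 × ((1 + 0.00045)^64 − 1) = A$75,138.00 × 0.02921206… = A$2,194.9360…
Penalties + interest = A$1,690.6050 + A$2,194.9360… = A$3,885.54

A$3,885.54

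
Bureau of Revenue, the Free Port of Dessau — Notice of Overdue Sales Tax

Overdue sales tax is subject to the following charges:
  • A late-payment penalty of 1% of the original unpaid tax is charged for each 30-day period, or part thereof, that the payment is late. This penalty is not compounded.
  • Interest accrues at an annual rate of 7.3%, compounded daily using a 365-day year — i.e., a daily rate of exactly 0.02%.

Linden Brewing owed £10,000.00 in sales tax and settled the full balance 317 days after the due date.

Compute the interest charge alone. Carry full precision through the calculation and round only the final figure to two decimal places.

£654.46

Interest: £10,000.00 × ((1 + 0.0002)^317 − 1) = £10,000.00 × 0.06544618… = £654.4618…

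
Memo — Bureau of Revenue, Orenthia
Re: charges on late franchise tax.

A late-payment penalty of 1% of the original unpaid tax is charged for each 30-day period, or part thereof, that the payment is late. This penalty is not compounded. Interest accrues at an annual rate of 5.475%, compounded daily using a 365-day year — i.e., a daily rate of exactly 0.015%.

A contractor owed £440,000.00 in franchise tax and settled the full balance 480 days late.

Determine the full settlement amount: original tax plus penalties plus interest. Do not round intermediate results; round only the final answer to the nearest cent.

£543,245.80

Penalty periods: ⌈480/30⌉ = 16; penalty = 16 × 1% × £440,000.00 = £70,400.00
Interest: £440,000.00 × ((1 + 0.00015)^480 − 1) = £440,000.00 × 0.07464954… = £32,845.7983…
Total = £440,000.00 + £70,400.0000 + £32,845.7983… = £543,245.80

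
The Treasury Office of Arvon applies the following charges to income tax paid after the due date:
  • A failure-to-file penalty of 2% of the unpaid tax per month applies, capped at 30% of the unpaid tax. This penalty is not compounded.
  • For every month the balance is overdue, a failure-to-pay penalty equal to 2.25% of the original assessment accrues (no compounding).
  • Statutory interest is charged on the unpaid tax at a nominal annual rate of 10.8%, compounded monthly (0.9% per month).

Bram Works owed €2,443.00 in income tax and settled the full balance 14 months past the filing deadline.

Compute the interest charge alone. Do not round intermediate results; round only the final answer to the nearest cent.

Interest: €2,443.00 × ((1 + 0.009)^14 − 1) = €2,443.00 × 0.1336430… = €326.4900…

€326.49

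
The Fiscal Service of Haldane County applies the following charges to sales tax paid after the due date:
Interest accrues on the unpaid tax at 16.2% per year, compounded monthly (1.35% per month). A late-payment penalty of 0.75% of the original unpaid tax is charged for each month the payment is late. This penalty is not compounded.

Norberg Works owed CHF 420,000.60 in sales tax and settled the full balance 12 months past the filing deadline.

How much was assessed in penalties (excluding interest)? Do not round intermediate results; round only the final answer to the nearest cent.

CHF 37,800.05

Late-payment penalty = 0.75% × CHF 420,000.60 × 12 mo = CHF 37,800.05…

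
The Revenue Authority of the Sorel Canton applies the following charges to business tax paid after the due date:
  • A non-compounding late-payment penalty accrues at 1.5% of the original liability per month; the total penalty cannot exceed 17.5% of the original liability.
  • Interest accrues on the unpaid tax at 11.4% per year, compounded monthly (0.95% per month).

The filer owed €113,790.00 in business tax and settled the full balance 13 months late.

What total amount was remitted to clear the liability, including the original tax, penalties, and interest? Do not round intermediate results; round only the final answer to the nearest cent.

Penalty (uncapped): 13 × 1.5% × €113,790.00 = €22,189.05; cap = 17.5% × €113,790.00 = €19,913.25 → penalty = €19,913.25
Interest: €113,790.00 × ((1 + 0.0095)^13 − 1) = €113,790.00 × 0.1307906… = €14,882.6662…
Total = €113,790.00 + €19,913.2500 + €14,882.6662… = €148,585.92

€148,585.92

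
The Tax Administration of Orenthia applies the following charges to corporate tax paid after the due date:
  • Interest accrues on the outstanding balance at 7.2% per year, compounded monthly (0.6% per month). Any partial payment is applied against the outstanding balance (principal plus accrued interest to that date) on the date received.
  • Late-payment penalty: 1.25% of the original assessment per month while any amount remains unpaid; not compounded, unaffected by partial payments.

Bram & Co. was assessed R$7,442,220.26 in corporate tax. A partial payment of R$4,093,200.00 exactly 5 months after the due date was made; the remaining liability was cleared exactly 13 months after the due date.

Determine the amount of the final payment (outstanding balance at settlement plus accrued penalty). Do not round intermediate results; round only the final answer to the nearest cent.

Balance at month 5: R$7,442,220.2600 × (1 + 0.006)^5 = R$7,668,182.1906…
After R$4,093,200.00 payment: R$7,668,182.1906… − R$4,093,200.00 = R$3,574,982.1906…
Balance at month 13: R$3,574,982.1906… × (1 + 0.006)^8 = R$3,750,228.4866…
Penalty: 13 × 1.25% × R$7,442,220.26 = R$1,209,360.79…
Final settlement = outstanding balance + penalty = R$3,750,228.4866… + R$1,209,360.79… = R$4,959,589.28

R$4,959,589.28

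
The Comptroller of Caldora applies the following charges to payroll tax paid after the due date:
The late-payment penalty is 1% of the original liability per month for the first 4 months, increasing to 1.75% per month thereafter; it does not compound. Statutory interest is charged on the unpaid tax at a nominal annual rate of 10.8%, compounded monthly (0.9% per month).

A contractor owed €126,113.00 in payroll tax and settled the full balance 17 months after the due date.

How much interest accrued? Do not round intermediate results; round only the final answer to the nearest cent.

€20,749.08

Interest: €126,113.00 × ((1 + 0.009)^17 − 1) = €126,113.00 × 0.1645277… = €20,749.0827…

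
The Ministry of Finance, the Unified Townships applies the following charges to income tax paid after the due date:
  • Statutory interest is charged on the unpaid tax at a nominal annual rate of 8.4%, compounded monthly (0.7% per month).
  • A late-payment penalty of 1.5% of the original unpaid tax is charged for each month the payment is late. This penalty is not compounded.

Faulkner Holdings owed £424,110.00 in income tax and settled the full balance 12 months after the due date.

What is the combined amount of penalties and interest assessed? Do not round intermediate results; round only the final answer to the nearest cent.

£113,369.12

Late-payment penalty: 12 × 1.5% × £424,110.00 = £76,339.80
Interest: £424,110.00 × ((1 + 0.007)^12 − 1) = £424,110.00 × 0.0873107… = £37,029.3248…
Penalties + interest = £76,339.8000 + £37,029.3248… = £113,369.12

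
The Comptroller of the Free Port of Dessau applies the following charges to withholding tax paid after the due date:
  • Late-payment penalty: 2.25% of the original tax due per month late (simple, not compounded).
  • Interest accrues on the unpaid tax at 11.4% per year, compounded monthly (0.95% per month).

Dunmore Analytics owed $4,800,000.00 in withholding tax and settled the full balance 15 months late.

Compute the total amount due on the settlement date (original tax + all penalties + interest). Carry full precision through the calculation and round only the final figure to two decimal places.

$7,151,413.01

Late-payment penalty: 15 × 2.25% × $4,800,000.00 = $1,620,000.00
Interest: $4,800,000.00 × ((1 + 0.0095)^15 − 1) = $4,800,000.00 × 0.1523777… = $731,413.0067…
Total = $4,800,000.00 + $1,620,000.0000 + $731,413.0067… = $7,151,413.01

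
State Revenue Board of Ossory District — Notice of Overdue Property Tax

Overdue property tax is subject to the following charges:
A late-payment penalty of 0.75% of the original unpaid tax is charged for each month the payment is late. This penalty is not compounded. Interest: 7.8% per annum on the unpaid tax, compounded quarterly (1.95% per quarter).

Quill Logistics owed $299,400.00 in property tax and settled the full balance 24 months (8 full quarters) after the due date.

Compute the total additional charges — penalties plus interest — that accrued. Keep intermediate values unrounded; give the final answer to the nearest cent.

Late-payment penalty: 24 × 0.75% × $299,400.00 = $53,892.00
Interest: $299,400.00 × ((1 + 0.0195)^8 − 1) = $299,400.00 × 0.1670725… = $50,021.5106…
Penalties + interest = $53,892.0000 + $50,021.5106… = $103,913.51

$103,913.51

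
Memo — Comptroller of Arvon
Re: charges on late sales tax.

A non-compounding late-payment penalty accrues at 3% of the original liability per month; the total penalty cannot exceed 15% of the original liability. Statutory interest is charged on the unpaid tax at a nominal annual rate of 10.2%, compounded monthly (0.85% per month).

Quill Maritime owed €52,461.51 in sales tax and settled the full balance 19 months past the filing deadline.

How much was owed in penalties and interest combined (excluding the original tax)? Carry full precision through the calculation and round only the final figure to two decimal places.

€17,022.22

Penalty (uncapped): 19 × 3% × €52,461.51 = €29,903.06…; cap = 15% × €52,461.51 = €7,869.23… → penalty = €7,869.23…
Interest: €52,461.51 × ((1 + 0.0085)^19 − 1) = €52,461.51 × 0.1744706… = €9,152.9909…
Penalties + interest = €7,869.2265 + €9,152.9909… = €17,022.22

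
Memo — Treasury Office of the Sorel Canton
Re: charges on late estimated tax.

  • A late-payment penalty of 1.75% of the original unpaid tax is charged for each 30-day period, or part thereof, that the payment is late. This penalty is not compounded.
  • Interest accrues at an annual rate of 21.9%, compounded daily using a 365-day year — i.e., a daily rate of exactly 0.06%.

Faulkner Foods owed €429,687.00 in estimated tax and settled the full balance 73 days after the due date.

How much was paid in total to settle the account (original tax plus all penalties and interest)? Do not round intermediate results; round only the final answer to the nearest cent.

€471,478.21

Penalty periods: ⌈73/30⌉ = 3; penalty = 3 × 1.75% × €429,687.00 = €22,558.57…
Interest: €429,687.00 × ((1 + 0.0006)^73 − 1) = €429,687.00 × 0.04475966… = €19,232.6426…
Total = €429,687.00 + €22,558.5675 + €19,232.6426… = €471,478.21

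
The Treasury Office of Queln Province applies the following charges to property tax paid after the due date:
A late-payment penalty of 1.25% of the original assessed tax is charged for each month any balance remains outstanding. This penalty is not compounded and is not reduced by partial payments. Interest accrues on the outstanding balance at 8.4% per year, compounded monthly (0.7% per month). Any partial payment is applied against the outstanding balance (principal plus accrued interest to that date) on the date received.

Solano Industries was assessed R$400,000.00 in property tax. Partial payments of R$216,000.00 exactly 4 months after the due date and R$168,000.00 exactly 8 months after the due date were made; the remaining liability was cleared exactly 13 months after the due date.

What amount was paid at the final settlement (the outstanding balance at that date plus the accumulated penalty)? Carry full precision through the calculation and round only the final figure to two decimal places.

Balance at month 4: R$400,000.0000 × (1 + 0.007)^4 = R$411,318.1498…
After R$216,000.00 payment: R$411,318.1498… − R$216,000.00 = R$195,318.1498…
Balance at month 8: R$195,318.1498… × (1 + 0.007)^4 = R$200,844.7499…
After R$168,000.00 payment: R$200,844.7499… − R$168,000.00 = R$32,844.7499…
Balance at month 13: R$32,844.7499… × (1 + 0.007)^5 = R$34,010.5232…
Penalty: 13 × 1.25% × R$400,000.00 = R$65,000.00
Final settlement = outstanding balance + penalty = R$34,010.5232… + R$65,000.00 = R$99,010.52

R$99,010.52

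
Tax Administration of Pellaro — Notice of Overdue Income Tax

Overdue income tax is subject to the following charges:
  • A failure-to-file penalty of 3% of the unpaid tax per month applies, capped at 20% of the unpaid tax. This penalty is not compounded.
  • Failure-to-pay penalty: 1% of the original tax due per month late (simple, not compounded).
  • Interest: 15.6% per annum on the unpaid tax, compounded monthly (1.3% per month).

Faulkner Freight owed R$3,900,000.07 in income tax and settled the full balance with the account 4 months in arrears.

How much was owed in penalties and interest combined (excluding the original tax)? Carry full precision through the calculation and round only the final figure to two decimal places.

Failure-to-file: 4 × 3% × R$3,900,000.07 = R$468,000.01… (under the 20% cap)
Failure-to-pay penalty: 4 × 1% × R$3,900,000.07 = R$156,000.00…
Interest: R$3,900,000.07 × ((1 + 0.013)^4 − 1) = R$3,900,000.07 × 0.0530228… = R$206,788.9883…
Penalties + interest = R$624,000.0112 + R$206,788.9883… = R$830,789.00

R$830,789.00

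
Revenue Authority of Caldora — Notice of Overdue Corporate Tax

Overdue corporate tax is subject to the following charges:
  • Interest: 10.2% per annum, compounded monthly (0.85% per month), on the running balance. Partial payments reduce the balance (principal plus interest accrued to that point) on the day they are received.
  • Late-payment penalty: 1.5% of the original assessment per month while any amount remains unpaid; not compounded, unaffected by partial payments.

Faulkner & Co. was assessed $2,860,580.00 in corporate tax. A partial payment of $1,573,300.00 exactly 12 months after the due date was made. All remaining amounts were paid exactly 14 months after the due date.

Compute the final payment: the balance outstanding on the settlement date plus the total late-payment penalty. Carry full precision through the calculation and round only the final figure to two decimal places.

Balance at month 12: $2,860,580.0000 × (1 + 0.0085)^12 = $3,166,393.8146…
After $1,573,300.00 payment: $3,166,393.8146… − $1,573,300.00 = $1,593,093.8146…
Balance at month 14: $1,593,093.8146… × (1 + 0.0085)^2 = $1,620,291.5105…
Penalty: 14 × 1.5% × $2,860,580.00 = $600,721.80
Final settlement = outstanding balance + penalty = $1,620,291.5105… + $600,721.80 = $2,221,013.31

$2,221,013.31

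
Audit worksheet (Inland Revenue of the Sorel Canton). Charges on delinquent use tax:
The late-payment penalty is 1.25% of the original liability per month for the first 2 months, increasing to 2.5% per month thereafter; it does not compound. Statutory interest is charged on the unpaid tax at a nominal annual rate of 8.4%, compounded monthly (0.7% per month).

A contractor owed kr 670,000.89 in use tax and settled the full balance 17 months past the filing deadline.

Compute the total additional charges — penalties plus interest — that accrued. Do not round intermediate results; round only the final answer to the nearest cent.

kr 352,355.52

Penalty, months 1–2: 2 × 1.25% × kr 670,000.89 = kr 16,750.02…
Penalty, months 3–17: 15 × 2.5% × kr 670,000.89 = kr 251,250.33…
Interest: kr 670,000.89 × ((1 + 0.007)^17 − 1) = kr 670,000.89 × 0.1259031… = kr 84,355.1622…
Penalties + interest = kr 268,000.3560 + kr 84,355.1622… = kr 352,355.52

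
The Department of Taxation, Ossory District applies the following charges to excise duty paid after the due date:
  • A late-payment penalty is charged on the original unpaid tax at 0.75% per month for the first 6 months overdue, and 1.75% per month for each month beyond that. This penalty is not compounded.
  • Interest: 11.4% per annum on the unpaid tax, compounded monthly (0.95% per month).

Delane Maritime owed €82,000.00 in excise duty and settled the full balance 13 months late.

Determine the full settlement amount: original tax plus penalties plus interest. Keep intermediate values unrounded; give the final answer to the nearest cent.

Penalty, months 1–6: 6 × 0.75% × €82,000.00 = €3,690.00
Penalty, months 7–13: 7 × 1.75% × €82,000.00 = €10,045.00
Interest: €82,000.00 × ((1 + 0.0095)^13 − 1) = €82,000.00 × 0.1307906… = €10,724.8320…
Total = €82,000.00 + €13,735.0000 + €10,724.8320… = €106,459.83

€106,459.83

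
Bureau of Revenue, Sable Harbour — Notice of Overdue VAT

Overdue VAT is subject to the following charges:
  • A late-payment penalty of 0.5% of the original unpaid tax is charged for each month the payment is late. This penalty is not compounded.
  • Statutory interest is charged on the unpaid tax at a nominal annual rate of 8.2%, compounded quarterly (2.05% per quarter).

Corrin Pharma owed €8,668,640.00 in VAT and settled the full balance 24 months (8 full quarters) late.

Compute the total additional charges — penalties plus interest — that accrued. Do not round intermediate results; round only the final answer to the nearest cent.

€2,568,188.75

Late-payment penalty = 0.5% × €8,668,640.00 × 24 mo = €1,040,236.80
Interest: €8,668,640.00 × ((1 + 0.0205)^8 − 1) = €8,668,640.00 × 0.1762620… = €1,527,951.9497…
Penalties + interest = €1,040,236.8000 + €1,527,951.9497… = €2,568,188.75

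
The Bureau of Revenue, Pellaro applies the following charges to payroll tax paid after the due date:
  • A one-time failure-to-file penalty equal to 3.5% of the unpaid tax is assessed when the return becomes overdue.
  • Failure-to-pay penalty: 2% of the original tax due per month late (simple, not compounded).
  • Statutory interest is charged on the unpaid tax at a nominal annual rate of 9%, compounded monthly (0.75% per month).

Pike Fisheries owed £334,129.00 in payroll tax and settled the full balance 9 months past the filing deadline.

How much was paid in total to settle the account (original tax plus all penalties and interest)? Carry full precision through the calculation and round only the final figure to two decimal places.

Failure-to-file penalty: 3.5% × £334,129.00 = £11,694.52…
Failure-to-pay penalty = 2% × £334,129.00 × 9 mo = £60,143.22
Interest: £334,129.00 × ((1 + 0.0075)^9 − 1) = £334,129.00 × 0.0695608… = £23,242.2936…
Total = £334,129.00 + £71,837.7350 + £23,242.2936… = £429,209.03

£429,209.03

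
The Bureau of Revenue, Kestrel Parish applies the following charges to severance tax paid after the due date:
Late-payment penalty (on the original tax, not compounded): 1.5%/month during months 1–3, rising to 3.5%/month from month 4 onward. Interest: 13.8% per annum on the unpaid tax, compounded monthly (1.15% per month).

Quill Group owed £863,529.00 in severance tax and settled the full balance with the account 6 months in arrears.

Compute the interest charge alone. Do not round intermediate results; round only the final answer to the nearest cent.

£61,323.02

Interest: £863,529.00 × ((1 + 0.0115)^6 − 1) = £863,529.00 × 0.0710144… = £61,323.0206…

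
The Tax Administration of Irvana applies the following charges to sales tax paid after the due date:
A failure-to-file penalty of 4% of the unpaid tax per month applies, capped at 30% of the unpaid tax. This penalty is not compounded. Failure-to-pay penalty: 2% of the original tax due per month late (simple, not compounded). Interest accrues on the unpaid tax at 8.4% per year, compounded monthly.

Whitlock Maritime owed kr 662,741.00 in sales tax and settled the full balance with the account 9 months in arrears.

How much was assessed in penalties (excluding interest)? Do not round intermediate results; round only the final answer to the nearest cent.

kr 318,115.68

Failure-to-file: 9 × 4% × kr 662,741.00 = kr 238,586.76, capped at 30% × kr 662,741.00 = kr 198,822.30
Failure-to-pay penalty: 9 × 2% × kr 662,741.00 = kr 119,293.38
Total penalty = kr 198,822.30 + kr 119,293.38 = kr 318,115.68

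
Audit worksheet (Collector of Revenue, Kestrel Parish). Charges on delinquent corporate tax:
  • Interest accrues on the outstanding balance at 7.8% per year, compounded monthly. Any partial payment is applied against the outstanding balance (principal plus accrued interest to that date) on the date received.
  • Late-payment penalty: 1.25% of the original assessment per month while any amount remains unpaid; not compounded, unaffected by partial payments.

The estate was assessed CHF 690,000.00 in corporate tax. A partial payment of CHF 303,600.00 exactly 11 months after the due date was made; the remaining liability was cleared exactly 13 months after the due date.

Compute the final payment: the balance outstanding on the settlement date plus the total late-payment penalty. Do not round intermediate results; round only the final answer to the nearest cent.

Monthly rate = 7.8% ÷ 12 = 0.65%
Balance at month 11: CHF 690,000.0000 × (1 + 0.0065)^11 = CHF 740,970.0637…
After CHF 303,600.00 payment: CHF 740,970.0637… − CHF 303,600.00 = CHF 437,370.0637…
Balance at month 13: CHF 437,370.0637… × (1 + 0.0065)^2 = CHF 443,074.3535…
Penalty: 13 × 1.25% × CHF 690,000.00 = CHF 112,125.00
Final settlement = outstanding balance + penalty = CHF 443,074.3535… + CHF 112,125.00 = CHF 555,199.35

CHF 555,199.35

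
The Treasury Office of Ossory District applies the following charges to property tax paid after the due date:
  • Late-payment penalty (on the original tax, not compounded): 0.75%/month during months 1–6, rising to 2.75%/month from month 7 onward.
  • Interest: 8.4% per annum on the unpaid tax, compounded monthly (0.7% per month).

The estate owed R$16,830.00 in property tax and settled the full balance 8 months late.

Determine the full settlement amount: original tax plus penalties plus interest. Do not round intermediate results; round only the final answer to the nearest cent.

R$19,478.90

Penalty, months 1–6: 6 × 0.75% × R$16,830.00 = R$757.35
Penalty, months 7–8: 2 × 2.75% × R$16,830.00 = R$925.65
Interest: R$16,830.00 × ((1 + 0.007)^8 − 1) = R$16,830.00 × 0.0573914… = R$965.8969…
Total = R$16,830.00 + R$1,683.0000 + R$965.8969… = R$19,478.90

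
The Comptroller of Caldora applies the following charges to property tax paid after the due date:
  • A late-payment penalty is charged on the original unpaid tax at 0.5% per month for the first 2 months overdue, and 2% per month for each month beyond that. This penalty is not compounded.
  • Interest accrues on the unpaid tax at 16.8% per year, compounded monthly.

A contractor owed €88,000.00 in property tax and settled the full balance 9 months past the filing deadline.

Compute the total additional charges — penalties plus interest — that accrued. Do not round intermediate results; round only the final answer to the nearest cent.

€24,929.64

Penalty, months 1–2: 2 × 0.5% × €88,000.00 = €880.00
Penalty, months 3–9: 7 × 2% × €88,000.00 = €12,320.00
Interest (16.8%/yr ÷ 12 = 1.4%/month): €88,000.00 × ((1 + 0.014)^9 − 1) = €11,729.6436…
Penalties + interest = €13,200.0000 + €11,729.6436… = €24,929.64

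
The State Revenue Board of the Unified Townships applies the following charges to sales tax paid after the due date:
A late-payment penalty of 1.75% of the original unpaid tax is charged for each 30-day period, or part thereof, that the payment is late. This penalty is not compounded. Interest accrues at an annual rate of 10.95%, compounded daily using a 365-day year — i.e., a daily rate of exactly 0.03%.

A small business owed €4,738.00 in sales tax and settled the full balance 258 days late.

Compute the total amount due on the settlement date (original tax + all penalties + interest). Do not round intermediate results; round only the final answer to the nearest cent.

€5,865.46

Penalty periods: ⌈258/30⌉ = 9; penalty = 9 × 1.75% × €4,738.00 = €746.24…
Interest: €4,738.00 × ((1 + 0.0003)^258 − 1) = €4,738.00 × 0.08046164… = €381.2272…
Total = €4,738.00 + €746.2350 + €381.2272… = €5,865.46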